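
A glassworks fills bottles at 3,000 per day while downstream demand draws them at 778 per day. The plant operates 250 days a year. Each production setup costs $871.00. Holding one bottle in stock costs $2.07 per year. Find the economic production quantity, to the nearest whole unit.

Annual demand D = 778 × 250 = 194,500.
Production build-up factor (1 − d/p) = 1 − 778/3,000 = 0.7407.
Q* = √(2DS / (H(1 − d/p))) = √(2 × 194,500 × 871 / (2.07 × 0.7407)).
= √(338,819,000 / 1.5332) ≈ 14865.766.

Q* ≈ 14,866 bottles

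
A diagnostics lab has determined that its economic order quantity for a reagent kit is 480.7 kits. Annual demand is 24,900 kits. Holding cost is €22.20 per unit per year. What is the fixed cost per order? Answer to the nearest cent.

S ≈ €103.01

Invert the EOQ relation Q*² = 2DS/H.
From Q* = √(2DS/H): S = Q*²H / (2D) = 480.7² × 22.2 / (2 × 24,900) = 103.0082.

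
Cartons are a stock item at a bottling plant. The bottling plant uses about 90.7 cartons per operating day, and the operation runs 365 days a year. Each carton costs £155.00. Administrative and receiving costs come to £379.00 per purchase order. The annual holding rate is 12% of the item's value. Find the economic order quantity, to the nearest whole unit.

Q* ≈ 1,162 cartons

Annual demand D = 90.7 × 365 = 33,105.5.
Holding cost H = 0.12 × £155.00 = £18.6000 per unit per year.
EOQ = √(2DS / H) = √(2 × 33,105.5 × 379 / 18.6).
= √(25,093,969 / 18.6) = √1,349,138.1183 ≈ 1161.524.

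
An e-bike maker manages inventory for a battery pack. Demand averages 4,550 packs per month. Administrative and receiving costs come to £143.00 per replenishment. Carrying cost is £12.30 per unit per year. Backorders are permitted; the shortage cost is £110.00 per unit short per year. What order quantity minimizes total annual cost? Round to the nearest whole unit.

Annual demand D = 4,550 × 12 = 54,600.
With planned backorders, Q* = √(2DS/H) · √((H+B)/B).
√(2DS/H) = √(2 × 54,600 × 143 / 12.3) = 1126.748.
√((H+B)/B) = √((12.3+110)/110) = 1.0544.
Q* ≈ 1188.074.

Q* ≈ 1,188 packs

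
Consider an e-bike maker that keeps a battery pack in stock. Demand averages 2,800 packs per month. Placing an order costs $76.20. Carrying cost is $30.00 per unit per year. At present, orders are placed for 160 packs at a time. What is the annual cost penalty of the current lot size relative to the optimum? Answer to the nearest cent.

Extra cost ≈ $6,007.68 per year

Annual demand D = 2,800 × 12 = 33,600.
EOQ = √(2DS/H) = √(2 × 33,600 × 76.2 / 30) ≈ 413.14.
Cost at Q* = (D/Q*)S + (Q*/2)H = √(2DSH) ≈ $12,394.32.
Cost at Q = 160: (33,600/160)×76.2 + (160/2)×30 = $16,002.00 + $2,400.00 = $18,402.00.
Excess = $18,402.00 − $12,394.32 = $6,007.68.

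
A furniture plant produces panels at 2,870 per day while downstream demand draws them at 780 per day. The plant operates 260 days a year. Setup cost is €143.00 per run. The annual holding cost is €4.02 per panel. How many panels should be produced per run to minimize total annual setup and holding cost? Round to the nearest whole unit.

Q* ≈ 4,451 panels

Annual demand D = 780 × 260 = 202,800.
Production build-up factor (1 − d/p) = 1 − 780/2,870 = 0.7282.
Q* = √(2DS / (H(1 − d/p))) = √(2 × 202,800 × 143 / (4.02 × 0.7282)).
= √(58,000,800 / 2.9275) ≈ 4451.145.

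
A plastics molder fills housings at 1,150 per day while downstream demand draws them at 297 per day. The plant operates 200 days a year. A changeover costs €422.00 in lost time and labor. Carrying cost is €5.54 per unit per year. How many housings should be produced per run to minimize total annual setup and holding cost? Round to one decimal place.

Q* ≈ 3,492.9 housings

Annual demand D = 297 × 200 = 59,400.
Production build-up factor (1 − d/p) = 1 − 297/1,150 = 0.7417.
Q* = √(2DS / (H(1 − d/p))) = √(2 × 59,400 × 422 / (5.54 × 0.7417)).
= √(50,133,600 / 4.1092) ≈ 3492.882.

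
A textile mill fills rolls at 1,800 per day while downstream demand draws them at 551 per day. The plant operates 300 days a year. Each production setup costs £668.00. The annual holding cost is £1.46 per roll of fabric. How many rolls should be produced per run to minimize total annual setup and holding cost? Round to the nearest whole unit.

Annual demand D = 551 × 300 = 165,300.
Production build-up factor (1 − d/p) = 1 − 551/1,800 = 0.6939.
Q* = √(2DS / (H(1 − d/p))) = √(2 × 165,300 × 668 / (1.46 × 0.6939)).
= √(220,840,800 / 1.0131) ≈ 14764.484.

Q* ≈ 14,764 rolls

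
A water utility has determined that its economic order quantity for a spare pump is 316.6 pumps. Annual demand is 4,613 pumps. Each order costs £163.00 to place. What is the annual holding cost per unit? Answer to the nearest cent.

H ≈ £15.00

The basic EOQ model gives Q* = √(2DS/H); rearrange for the unknown.
From Q* = √(2DS/H): H = 2DS / Q*² = 2 × 4,613 × 163 / 316.6² = 15.0030.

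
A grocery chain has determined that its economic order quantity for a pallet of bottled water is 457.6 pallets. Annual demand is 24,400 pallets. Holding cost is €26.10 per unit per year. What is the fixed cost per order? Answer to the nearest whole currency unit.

The basic EOQ model gives Q* = √(2DS/H); rearrange for the unknown.
From Q* = √(2DS/H): S = Q*²H / (2D) = 457.6² × 26.1 / (2 × 24,400) = 111.9935.

S ≈ €112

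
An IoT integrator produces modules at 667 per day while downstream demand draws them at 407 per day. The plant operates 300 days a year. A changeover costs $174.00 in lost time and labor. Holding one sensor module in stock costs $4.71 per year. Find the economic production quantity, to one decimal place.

Annual demand D = 407 × 300 = 122,100.
Production build-up factor (1 − d/p) = 1 − 407/667 = 0.3898.
Q* = √(2DS / (H(1 − d/p))) = √(2 × 122,100 × 174 / (4.71 × 0.3898)).
= √(42,490,800 / 1.836) ≈ 4810.755.

Q* ≈ 4,810.8 modules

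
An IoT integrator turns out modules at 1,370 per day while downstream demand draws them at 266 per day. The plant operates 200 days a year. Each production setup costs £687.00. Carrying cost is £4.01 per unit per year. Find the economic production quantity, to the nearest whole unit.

Q* ≈ 4,756 modules

Annual demand D = 266 × 200 = 53,200.
Production build-up factor (1 − d/p) = 1 − 266/1,370 = 0.8058.
Q* = √(2DS / (H(1 − d/p))) = √(2 × 53,200 × 687 / (4.01 × 0.8058)).
= √(73,096,800 / 3.2314) ≈ 4756.119.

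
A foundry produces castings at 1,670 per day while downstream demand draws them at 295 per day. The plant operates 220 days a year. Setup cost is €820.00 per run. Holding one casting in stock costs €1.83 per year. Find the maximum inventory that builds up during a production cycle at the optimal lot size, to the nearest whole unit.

I_max ≈ 6,920 castings

Annual demand D = 295 × 220 = 64,900.
Production build-up factor (1 − d/p) = 1 − 295/1,670 = 0.8234.
Q* = √(2DS / (H(1 − d/p))) = √(2 × 64,900 × 820 / (1.83 × 0.8234)).
= √(106,436,000 / 1.5067) ≈ 8404.766.
Maximum inventory = Q*(1 − d/p) = 8404.766 × 0.8234 ≈ 6920.092.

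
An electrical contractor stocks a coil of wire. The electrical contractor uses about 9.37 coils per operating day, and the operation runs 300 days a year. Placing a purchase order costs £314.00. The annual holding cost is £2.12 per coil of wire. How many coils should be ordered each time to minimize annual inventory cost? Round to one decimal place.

Annual demand D = 9.37 × 300 = 2,811.
EOQ = √(2DS / H) = √(2 × 2,811 × 314 / 2.12).
= √(1,765,308 / 2.12) = √832,692.4528 ≈ 912.520.

Q* ≈ 912.5 coils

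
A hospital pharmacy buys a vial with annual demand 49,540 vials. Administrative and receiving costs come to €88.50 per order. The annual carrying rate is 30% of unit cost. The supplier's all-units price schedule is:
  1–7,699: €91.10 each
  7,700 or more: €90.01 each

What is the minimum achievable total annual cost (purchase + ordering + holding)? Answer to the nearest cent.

TC* ≈ €4,528,574.48

Holding cost per unit per year at price C is H = 0.30·C.
Evaluate total cost at each tier's feasible EOQ or, if the EOQ is below the tier, at the tier's minimum quantity.
EOQ at €91.10 = 566.4 (feasible in tier 1): TC = 49,540×€91.10 + (49,540/566.4)×88.5 + (566.4/2)×0.30×€91.10 = €4,528,574.48.
EOQ at €90.01 = 569.8 < 7700, so use break Q=7700: TC = 49,540×€90.01 + (49,540/7700.0)×88.5 + (7700.0/2)×0.30×€90.01 = €4,563,626.34.
Lowest total cost among the candidates is at Q = 566.4.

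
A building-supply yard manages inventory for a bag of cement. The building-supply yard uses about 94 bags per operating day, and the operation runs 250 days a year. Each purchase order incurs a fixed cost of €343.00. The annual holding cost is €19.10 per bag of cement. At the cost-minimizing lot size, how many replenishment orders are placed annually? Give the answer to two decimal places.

N ≈ 25.58 orders per year

Annual demand D = 94 × 250 = 23,500.
EOQ = √(2DS/H) = √(2 × 23,500 × 343 / 19.1) ≈ 918.71.
Orders per year = D / Q* = 23,500 / 918.71 ≈ 25.579.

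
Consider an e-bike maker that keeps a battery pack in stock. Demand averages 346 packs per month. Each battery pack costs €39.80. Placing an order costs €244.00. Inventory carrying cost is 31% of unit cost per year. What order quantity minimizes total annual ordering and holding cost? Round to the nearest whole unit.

Annual demand D = 346 × 12 = 4,152.
Holding cost H = 0.31 × €39.80 = €12.3380 per unit per year.
EOQ = √(2DS / H) = √(2 × 4,152 × 244 / 12.338).
= √(2,026,176 / 12.338) = √164,222.4023 ≈ 405.244.

Q* ≈ 405 packs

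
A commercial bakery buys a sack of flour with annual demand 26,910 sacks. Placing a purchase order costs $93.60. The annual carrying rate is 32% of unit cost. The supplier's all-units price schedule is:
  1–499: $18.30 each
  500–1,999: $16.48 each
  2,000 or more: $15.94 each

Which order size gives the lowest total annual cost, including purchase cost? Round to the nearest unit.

Q* ≈ 2,000 sacks

Holding cost per unit per year at price C is H = 0.32·C.
Candidates are each tier's EOQ (if it falls in that tier) and each price-break quantity.
Tier 1 ($18.30): EOQ = 927.5 exceeds tier's upper bound 499, so this tier is dominated.
EOQ at $16.48 = 977.4 (feasible in tier 2): TC = 26,910×$16.48 + (26,910/977.4)×93.6 + (977.4/2)×0.32×$16.48 = $448,631.02.
EOQ at $15.94 = 993.8 < 2000, so use break Q=2000: TC = 26,910×$15.94 + (26,910/2000.0)×93.6 + (2000.0/2)×0.32×$15.94 = $435,305.59.
Lowest total cost is $435,305.59 at Q = 2000.0.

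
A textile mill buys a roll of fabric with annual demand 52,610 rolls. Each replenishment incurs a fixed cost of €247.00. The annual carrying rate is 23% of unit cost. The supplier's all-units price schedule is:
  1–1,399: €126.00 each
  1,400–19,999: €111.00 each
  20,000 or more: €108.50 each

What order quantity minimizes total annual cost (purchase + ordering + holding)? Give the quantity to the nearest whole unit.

Holding cost per unit per year at price C is H = 0.23·C.
Evaluate total cost at each tier's feasible EOQ or, if the EOQ is below the tier, at the tier's minimum quantity.
EOQ at €126.00 = 947.0 (feasible in tier 1): TC = 52,610×€126.00 + (52,610/947.0)×247 + (947.0/2)×0.23×€126.00 = €6,656,303.96.
EOQ at €111.00 = 1009.0 < 1400, so use break Q=1400: TC = 52,610×€111.00 + (52,610/1400.0)×247 + (1400.0/2)×0.23×€111.00 = €5,866,862.91.
EOQ at €108.50 = 1020.5 < 20000, so use break Q=20000: TC = 52,610×€108.50 + (52,610/20000.0)×247 + (20000.0/2)×0.23×€108.50 = €5,958,384.73.
Lowest total cost is €5,866,862.91 at Q = 1400.0.

Q* ≈ 1,400 rolls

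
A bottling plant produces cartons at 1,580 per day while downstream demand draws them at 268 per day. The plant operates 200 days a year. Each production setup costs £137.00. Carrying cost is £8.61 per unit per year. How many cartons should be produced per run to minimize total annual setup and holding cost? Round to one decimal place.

Q* ≈ 1,433.2 cartons

Annual demand D = 268 × 200 = 53,600.
Production build-up factor (1 − d/p) = 1 − 268/1,580 = 0.8304.
Q* = √(2DS / (H(1 − d/p))) = √(2 × 53,600 × 137 / (8.61 × 0.8304)).
= √(14,686,400 / 7.1496) ≈ 1433.236.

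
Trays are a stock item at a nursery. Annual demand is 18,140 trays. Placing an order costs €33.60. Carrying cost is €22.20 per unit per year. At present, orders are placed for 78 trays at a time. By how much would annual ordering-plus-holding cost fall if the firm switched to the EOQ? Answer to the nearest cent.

Extra cost ≈ €3,477.84 per year

EOQ = √(2DS/H) = √(2 × 18,140 × 33.6 / 22.2) ≈ 234.33.
Cost at Q* = (D/Q*)S + (Q*/2)H = √(2DSH) ≈ €5,202.11.
Cost at Q = 78: (18,140/78)×33.6 + (78/2)×22.2 = €7,814.15 + €865.80 = €8,679.95.
Excess = €8,679.95 − €5,202.11 = €3,477.84.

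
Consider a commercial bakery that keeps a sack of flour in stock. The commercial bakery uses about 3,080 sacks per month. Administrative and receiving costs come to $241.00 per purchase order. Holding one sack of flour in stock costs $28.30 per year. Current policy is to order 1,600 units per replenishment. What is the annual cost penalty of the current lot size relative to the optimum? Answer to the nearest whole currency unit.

Annual demand D = 3,080 × 12 = 36,960.
EOQ = √(2DS/H) = √(2 × 36,960 × 241 / 28.3) ≈ 793.41.
Cost at Q* = (D/Q*)S + (Q*/2)H = √(2DSH) ≈ $22,453.43.
Cost at Q = 1,600: (36,960/1,600)×241 + (1,600/2)×28.3 = $5,567.10 + $22,640.00 = $28,207.10.
Excess = $28,207.10 − $22,453.43 = $5,753.67.

Extra cost ≈ $5,754 per year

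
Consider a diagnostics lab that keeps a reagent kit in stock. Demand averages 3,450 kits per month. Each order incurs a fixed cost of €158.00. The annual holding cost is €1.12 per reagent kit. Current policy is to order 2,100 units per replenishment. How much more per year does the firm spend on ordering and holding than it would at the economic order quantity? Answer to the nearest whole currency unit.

Annual demand D = 3,450 × 12 = 41,400.
EOQ = √(2DS/H) = √(2 × 41,400 × 158 / 1.12) ≈ 3417.71.
Cost at Q* = (D/Q*)S + (Q*/2)H = √(2DSH) ≈ €3,827.83.
Cost at Q = 2,100: (41,400/2,100)×158 + (2,100/2)×1.12 = €3,114.86 + €1,176.00 = €4,290.86.
Excess = €4,290.86 − €3,827.83 = €463.03.

Extra cost ≈ €463 per year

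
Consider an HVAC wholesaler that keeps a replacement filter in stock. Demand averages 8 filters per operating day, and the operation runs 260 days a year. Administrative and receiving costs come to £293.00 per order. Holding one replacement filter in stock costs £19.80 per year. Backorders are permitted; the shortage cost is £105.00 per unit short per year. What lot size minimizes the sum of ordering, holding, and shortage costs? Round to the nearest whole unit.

Q* ≈ 270 filters

Annual demand D = 8 × 260 = 2,080.
With planned backorders, Q* = √(2DS/H) · √((H+B)/B).
√(2DS/H) = √(2 × 2,080 × 293 / 19.8) = 248.112.
√((H+B)/B) = √((19.8+105)/105) = 1.0902.
Q* ≈ 270.496.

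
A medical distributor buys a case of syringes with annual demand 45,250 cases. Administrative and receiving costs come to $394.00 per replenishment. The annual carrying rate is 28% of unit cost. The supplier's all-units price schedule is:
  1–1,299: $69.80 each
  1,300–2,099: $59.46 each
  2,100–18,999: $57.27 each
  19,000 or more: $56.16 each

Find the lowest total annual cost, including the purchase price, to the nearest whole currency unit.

Holding cost per unit per year at price C is H = 0.28·C.
Candidates are each tier's EOQ (if it falls in that tier) and each price-break quantity.
Tier 1 ($69.80): EOQ = 1350.7 exceeds tier's upper bound 1299, so this tier is dominated.
EOQ at $59.46 = 1463.5 (feasible in tier 2): TC = 45,250×$59.46 + (45,250/1463.5)×394 + (1463.5/2)×0.28×$59.46 = $2,714,929.86.
EOQ at $57.27 = 1491.2 < 2100, so use break Q=2100: TC = 45,250×$57.27 + (45,250/2100.0)×394 + (2100.0/2)×0.28×$57.27 = $2,616,794.64.
EOQ at $56.16 = 1505.8 < 19000, so use break Q=19000: TC = 45,250×$56.16 + (45,250/19000.0)×394 + (19000.0/2)×0.28×$56.16 = $2,691,563.94.
Lowest total cost among the candidates is at Q = 2100.0.

TC* ≈ $2,616,795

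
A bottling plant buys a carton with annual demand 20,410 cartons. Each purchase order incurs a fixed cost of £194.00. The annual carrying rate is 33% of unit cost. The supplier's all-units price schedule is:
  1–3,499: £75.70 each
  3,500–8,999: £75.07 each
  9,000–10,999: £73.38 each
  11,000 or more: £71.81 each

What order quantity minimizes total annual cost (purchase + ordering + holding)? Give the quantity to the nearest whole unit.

Holding cost per unit per year at price C is H = 0.33·C.
Evaluate total cost at each tier's feasible EOQ or, if the EOQ is below the tier, at the tier's minimum quantity.
EOQ at £75.70 = 563.0 (feasible in tier 1): TC = 20,410×£75.70 + (20,410/563.0)×194 + (563.0/2)×0.33×£75.70 = £1,559,102.08.
EOQ at £75.07 = 565.4 < 3500, so use break Q=3500: TC = 20,410×£75.07 + (20,410/3500.0)×194 + (3500.0/2)×0.33×£75.07 = £1,576,662.92.
EOQ at £73.38 = 571.9 < 9000, so use break Q=9000: TC = 20,410×£73.38 + (20,410/9000.0)×194 + (9000.0/2)×0.33×£73.38 = £1,607,095.05.
EOQ at £71.81 = 578.1 < 11000, so use break Q=11000: TC = 20,410×£71.81 + (20,410/11000.0)×194 + (11000.0/2)×0.33×£71.81 = £1,596,337.21.
Lowest total cost is £1,559,102.08 at Q = 563.0.

Q* ≈ 563 cartons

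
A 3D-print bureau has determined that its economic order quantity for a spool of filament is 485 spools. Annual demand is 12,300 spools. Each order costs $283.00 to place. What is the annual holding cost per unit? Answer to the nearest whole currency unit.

Squaring Q* = √(2DS/H) gives Q*² = 2DS/H.
From Q* = √(2DS/H): H = 2DS / Q*² = 2 × 12,300 × 283 / 485² = 29.5963.

H ≈ $30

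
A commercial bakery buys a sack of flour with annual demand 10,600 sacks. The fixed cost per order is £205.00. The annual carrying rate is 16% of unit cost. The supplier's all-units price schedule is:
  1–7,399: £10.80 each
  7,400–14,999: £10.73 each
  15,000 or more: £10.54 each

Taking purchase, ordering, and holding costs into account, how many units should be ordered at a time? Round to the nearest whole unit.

Holding cost per unit per year at price C is H = 0.16·C.
Candidates are each tier's EOQ (if it falls in that tier) and each price-break quantity.
EOQ at £10.80 = 1585.9 (feasible in tier 1): TC = 10,600×£10.80 + (10,600/1585.9)×205 + (1585.9/2)×0.16×£10.80 = £117,220.42.
EOQ at £10.73 = 1591.1 < 7400, so use break Q=7400: TC = 10,600×£10.73 + (10,600/7400.0)×205 + (7400.0/2)×0.16×£10.73 = £120,383.81.
EOQ at £10.54 = 1605.3 < 15000, so use break Q=15000: TC = 10,600×£10.54 + (10,600/15000.0)×205 + (15000.0/2)×0.16×£10.54 = £124,516.87.
Lowest total cost is £117,220.42 at Q = 1585.9.

Q* ≈ 1,586 sacks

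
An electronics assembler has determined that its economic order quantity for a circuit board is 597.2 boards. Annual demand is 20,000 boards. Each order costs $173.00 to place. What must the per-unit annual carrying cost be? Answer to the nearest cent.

The basic EOQ model gives Q* = √(2DS/H); rearrange for the unknown.
From Q* = √(2DS/H): H = 2DS / Q*² = 2 × 20,000 × 173 / 597.2² = 19.4029.

H ≈ $19.40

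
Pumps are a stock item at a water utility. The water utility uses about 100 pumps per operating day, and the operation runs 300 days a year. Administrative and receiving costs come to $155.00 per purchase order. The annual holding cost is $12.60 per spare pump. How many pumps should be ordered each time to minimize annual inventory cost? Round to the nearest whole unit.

Q* ≈ 859 pumps

Annual demand D = 100 × 300 = 30,000.
EOQ = √(2DS / H) = √(2 × 30,000 × 155 / 12.6).
= √(9,300,000 / 12.6) = √738,095.2381 ≈ 859.125.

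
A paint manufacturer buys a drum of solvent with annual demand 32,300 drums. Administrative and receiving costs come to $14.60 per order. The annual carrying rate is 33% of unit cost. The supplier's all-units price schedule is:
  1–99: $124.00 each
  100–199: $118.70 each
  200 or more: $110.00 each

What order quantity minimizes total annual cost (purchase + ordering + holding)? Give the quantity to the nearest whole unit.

Holding cost per unit per year at price C is H = 0.33·C.
Candidates are each tier's EOQ (if it falls in that tier) and each price-break quantity.
Tier 1 ($124.00): EOQ = 151.8 exceeds tier's upper bound 99, so this tier is dominated.
EOQ at $118.70 = 155.2 (feasible in tier 2): TC = 32,300×$118.70 + (32,300/155.2)×14.6 + (155.2/2)×0.33×$118.70 = $3,840,088.20.
EOQ at $110.00 = 161.2 < 200, so use break Q=200: TC = 32,300×$110.00 + (32,300/200.0)×14.6 + (200.0/2)×0.33×$110.00 = $3,558,987.90.
Lowest total cost is $3,558,987.90 at Q = 200.0.

Q* ≈ 200 drums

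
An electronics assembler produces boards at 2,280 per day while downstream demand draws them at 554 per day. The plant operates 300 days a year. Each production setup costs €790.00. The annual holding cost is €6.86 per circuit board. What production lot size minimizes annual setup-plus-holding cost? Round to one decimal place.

Q* ≈ 7,111.0 boards

Annual demand D = 554 × 300 = 166,200.
Production build-up factor (1 − d/p) = 1 − 554/2,280 = 0.7570.
Q* = √(2DS / (H(1 − d/p))) = √(2 × 166,200 × 790 / (6.86 × 0.7570)).
= √(262,596,000 / 5.1931) ≈ 7110.973.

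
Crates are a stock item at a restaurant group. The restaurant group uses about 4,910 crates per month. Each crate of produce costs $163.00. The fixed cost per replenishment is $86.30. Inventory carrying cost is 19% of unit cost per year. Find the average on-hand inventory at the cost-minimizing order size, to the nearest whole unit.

Annual demand D = 4,910 × 12 = 58,920.
Holding cost H = 0.19 × $163.00 = $30.9700 per unit per year.
EOQ = √(2DS/H) = √(2 × 58,920 × 86.3 / 30.97) ≈ 573.04.
Average inventory = Q*/2 ≈ 573.04 / 2 = 286.518.

Average inventory ≈ 287 crates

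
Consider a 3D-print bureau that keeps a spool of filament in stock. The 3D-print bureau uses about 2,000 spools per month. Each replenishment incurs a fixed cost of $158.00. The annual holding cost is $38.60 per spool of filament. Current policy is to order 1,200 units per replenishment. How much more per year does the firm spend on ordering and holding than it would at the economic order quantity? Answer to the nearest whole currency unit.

Annual demand D = 2,000 × 12 = 24,000.
EOQ = √(2DS/H) = √(2 × 24,000 × 158 / 38.6) ≈ 443.26.
Cost at Q* = (D/Q*)S + (Q*/2)H = √(2DSH) ≈ $17,109.72.
Cost at Q = 1,200: (24,000/1,200)×158 + (1,200/2)×38.6 = $3,160.00 + $23,160.00 = $26,320.00.
Excess = $26,320.00 − $17,109.72 = $9,210.28.

Extra cost ≈ $9,210 per year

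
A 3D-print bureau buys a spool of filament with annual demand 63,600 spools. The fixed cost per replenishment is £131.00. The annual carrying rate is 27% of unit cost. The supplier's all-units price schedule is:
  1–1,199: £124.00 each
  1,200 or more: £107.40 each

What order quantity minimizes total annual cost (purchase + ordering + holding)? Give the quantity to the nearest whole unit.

Q* ≈ 1,200 spools

Holding cost per unit per year at price C is H = 0.27·C.
For each price level, check whether its EOQ is feasible; otherwise the best quantity at that price is the breakpoint.
EOQ at £124.00 = 705.5 (feasible in tier 1): TC = 63,600×£124.00 + (63,600/705.5)×131 + (705.5/2)×0.27×£124.00 = £7,910,019.57.
EOQ at £107.40 = 758.0 < 1200, so use break Q=1200: TC = 63,600×£107.40 + (63,600/1200.0)×131 + (1200.0/2)×0.27×£107.40 = £6,854,981.80.
Lowest total cost is £6,854,981.80 at Q = 1200.0.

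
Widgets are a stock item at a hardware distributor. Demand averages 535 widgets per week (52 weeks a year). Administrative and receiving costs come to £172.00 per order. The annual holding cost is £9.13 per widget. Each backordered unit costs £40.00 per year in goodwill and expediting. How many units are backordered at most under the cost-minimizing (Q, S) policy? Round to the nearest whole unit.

S* ≈ 211 widgets

Annual demand D = 535 × 52 = 27,820.
With planned backorders, Q* = √(2DS/H) · √((H+B)/B).
√(2DS/H) = √(2 × 27,820 × 172 / 9.13) = 1023.817.
√((H+B)/B) = √((9.13+40)/40) = 1.1083.
Q* ≈ 1134.660.
S* = Q* · H/(H+B) = 1134.660 × 9.13/49.13 ≈ 210.858.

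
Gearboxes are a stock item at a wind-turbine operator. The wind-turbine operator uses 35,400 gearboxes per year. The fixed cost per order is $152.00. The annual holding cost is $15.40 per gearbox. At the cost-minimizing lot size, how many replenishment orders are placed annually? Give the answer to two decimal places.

N ≈ 42.35 orders per year

Q* = √(2DS/H) = √(2 × 35,400 × 152 / 15.4) ≈ 835.95.
Orders per year = D / Q* = 35,400 / 835.95 ≈ 42.347.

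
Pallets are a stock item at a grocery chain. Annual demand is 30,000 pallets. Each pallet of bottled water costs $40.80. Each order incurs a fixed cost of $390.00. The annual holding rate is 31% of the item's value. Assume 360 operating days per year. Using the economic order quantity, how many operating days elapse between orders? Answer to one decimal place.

Holding cost H = 0.31 × $40.80 = $12.6480 per unit per year.
The optimal lot size = √(2DS/H) = √(2 × 30,000 × 390 / 12.648) ≈ 1360.18.
Cycle time = Q*/D × 360 = 1360.18 / 30,000 × 360 ≈ 16.322 days.

T ≈ 16.3 days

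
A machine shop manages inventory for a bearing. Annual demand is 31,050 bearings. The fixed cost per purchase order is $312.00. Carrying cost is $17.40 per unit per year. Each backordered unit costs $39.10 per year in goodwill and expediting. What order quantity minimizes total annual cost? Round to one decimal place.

With planned backorders, Q* = √(2DS/H) · √((H+B)/B).
√(2DS/H) = √(2 × 31,050 × 312 / 17.4) = 1055.233.
√((H+B)/B) = √((17.4+39.1)/39.1) = 1.2021.
Q* ≈ 1268.482.

Q* ≈ 1,268.5 bearings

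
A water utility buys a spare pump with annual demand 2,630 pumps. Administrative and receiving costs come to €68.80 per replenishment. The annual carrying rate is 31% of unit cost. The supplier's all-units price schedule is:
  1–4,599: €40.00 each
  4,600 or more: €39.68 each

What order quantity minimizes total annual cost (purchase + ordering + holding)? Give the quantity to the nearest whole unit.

Holding cost per unit per year at price C is H = 0.31·C.
Evaluate total cost at each tier's feasible EOQ or, if the EOQ is below the tier, at the tier's minimum quantity.
EOQ at €40.00 = 170.8 (feasible in tier 1): TC = 2,630×€40.00 + (2,630/170.8)×68.8 + (170.8/2)×0.31×€40.00 = €107,318.35.
EOQ at €39.68 = 171.5 < 4600, so use break Q=4600: TC = 2,630×€39.68 + (2,630/4600.0)×68.8 + (4600.0/2)×0.31×€39.68 = €132,689.58.
Lowest total cost is €107,318.35 at Q = 170.8.

Q* ≈ 171 pumps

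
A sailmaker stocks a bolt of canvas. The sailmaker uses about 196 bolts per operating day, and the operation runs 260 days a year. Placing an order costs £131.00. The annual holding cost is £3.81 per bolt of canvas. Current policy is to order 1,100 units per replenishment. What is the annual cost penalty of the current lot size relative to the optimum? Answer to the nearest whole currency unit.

Extra cost ≈ £1,032 per year

Annual demand D = 196 × 260 = 50,960.
EOQ = √(2DS/H) = √(2 × 50,960 × 131 / 3.81) ≈ 1871.99.
Cost at Q* = (D/Q*)S + (Q*/2)H = √(2DSH) ≈ £7,132.27.
Cost at Q = 1,100: (50,960/1,100)×131 + (1,100/2)×3.81 = £6,068.87 + £2,095.50 = £8,164.37.
Excess = £8,164.37 − £7,132.27 = £1,032.10.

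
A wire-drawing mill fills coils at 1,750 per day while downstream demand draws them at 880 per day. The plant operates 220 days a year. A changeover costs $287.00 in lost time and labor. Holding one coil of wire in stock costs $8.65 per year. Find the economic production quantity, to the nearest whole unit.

Q* ≈ 5,083 coils

Annual demand D = 880 × 220 = 193,600.
Production build-up factor (1 − d/p) = 1 − 880/1,750 = 0.4971.
Q* = √(2DS / (H(1 − d/p))) = √(2 × 193,600 × 287 / (8.65 × 0.4971)).
= √(111,126,400 / 4.3003) ≈ 5083.467.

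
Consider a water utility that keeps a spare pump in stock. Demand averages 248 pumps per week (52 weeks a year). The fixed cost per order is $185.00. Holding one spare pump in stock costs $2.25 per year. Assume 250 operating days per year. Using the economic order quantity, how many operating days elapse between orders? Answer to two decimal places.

T ≈ 28.23 days

Annual demand D = 248 × 52 = 12,896.
The optimal lot size = √(2DS/H) = √(2 × 12,896 × 185 / 2.25) ≈ 1456.25.
Cycle time = Q*/D × 250 = 1456.25 / 12,896 × 250 ≈ 28.231 days.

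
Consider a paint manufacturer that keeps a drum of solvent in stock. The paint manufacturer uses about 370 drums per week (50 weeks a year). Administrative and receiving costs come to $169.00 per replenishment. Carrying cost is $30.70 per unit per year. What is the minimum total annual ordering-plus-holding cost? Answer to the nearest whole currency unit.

TC* ≈ $13,855

Annual demand D = 370 × 50 = 18,500.
Q* = √(2DS/H) = √(2 × 18,500 × 169 / 30.7) ≈ 451.31.
At Q*, ordering cost (D/Q*)S equals holding cost (Q*/2)H, each = √(DSH/2).
Minimum total = √(2DSH) = √(2 × 18,500 × 169 × 30.7) ≈ 13855.219.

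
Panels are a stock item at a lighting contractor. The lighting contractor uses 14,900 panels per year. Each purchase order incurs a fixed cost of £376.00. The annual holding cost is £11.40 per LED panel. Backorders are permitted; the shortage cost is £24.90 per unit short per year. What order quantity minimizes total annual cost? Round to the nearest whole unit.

With planned backorders, Q* = √(2DS/H) · √((H+B)/B).
√(2DS/H) = √(2 × 14,900 × 376 / 11.4) = 991.402.
√((H+B)/B) = √((11.4+24.9)/24.9) = 1.2074.
Q* ≈ 1197.025.

Q* ≈ 1,197 panels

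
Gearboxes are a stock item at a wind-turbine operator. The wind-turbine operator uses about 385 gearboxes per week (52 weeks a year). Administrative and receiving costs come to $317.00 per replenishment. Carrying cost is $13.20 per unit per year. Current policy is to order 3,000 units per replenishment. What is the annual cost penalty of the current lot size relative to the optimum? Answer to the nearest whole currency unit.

Annual demand D = 385 × 52 = 20,020.
EOQ = √(2DS/H) = √(2 × 20,020 × 317 / 13.2) ≈ 980.60.
Cost at Q* = (D/Q*)S + (Q*/2)H = √(2DSH) ≈ $12,943.85.
Cost at Q = 3,000: (20,020/3,000)×317 + (3,000/2)×13.2 = $2,115.45 + $19,800.00 = $21,915.45.
Excess = $21,915.45 − $12,943.85 = $8,971.59.

Extra cost ≈ $8,972 per year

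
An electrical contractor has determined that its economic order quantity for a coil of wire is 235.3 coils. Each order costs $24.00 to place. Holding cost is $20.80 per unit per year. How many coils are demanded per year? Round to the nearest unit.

Squaring Q* = √(2DS/H) gives Q*² = 2DS/H.
From Q* = √(2DS/H): D = Q*²H / (2S) = 235.3² × 20.8 / (2 × 24) = 23991.972.

D ≈ 23,992 coils per year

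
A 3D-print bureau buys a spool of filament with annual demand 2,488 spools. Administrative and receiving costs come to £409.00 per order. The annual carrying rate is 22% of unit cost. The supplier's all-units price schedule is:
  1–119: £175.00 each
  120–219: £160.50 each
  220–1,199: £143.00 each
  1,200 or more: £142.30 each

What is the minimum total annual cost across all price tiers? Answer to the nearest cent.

Holding cost per unit per year at price C is H = 0.22·C.
For each price level, check whether its EOQ is feasible; otherwise the best quantity at that price is the breakpoint.
Tier 1 (£175.00): EOQ = 229.9 exceeds tier's upper bound 119, so this tier is dominated.
Tier 2 (£160.50): EOQ = 240.1 exceeds tier's upper bound 219, so this tier is dominated.
EOQ at £143.00 = 254.3 (feasible in tier 3): TC = 2,488×£143.00 + (2,488/254.3)×409 + (254.3/2)×0.22×£143.00 = £363,785.68.
EOQ at £142.30 = 255.0 < 1200, so use break Q=1200: TC = 2,488×£142.30 + (2,488/1200.0)×409 + (1200.0/2)×0.22×£142.30 = £373,673.99.
Lowest total cost among the candidates is at Q = 254.3.

TC* ≈ £363,785.68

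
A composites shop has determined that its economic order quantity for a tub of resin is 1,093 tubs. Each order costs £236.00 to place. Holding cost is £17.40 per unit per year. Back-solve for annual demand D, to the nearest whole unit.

D ≈ 44,040 tubs per year

Squaring Q* = √(2DS/H) gives Q*² = 2DS/H.
From Q* = √(2DS/H): D = Q*²H / (2S) = 1,093² × 17.4 / (2 × 236) = 44040.027.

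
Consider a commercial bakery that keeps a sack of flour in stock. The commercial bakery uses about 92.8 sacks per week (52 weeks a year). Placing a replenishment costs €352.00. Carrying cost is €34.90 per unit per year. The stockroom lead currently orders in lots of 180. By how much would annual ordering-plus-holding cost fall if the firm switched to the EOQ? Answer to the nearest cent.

Annual demand D = 92.8 × 52 = 4,825.6.
EOQ = √(2DS/H) = √(2 × 4,825.6 × 352 / 34.9) ≈ 312.00.
Cost at Q* = (D/Q*)S + (Q*/2)H = √(2DSH) ≈ €10,888.67.
Cost at Q = 180: (4,825.6/180)×352 + (180/2)×34.9 = €9,436.73 + €3,141.00 = €12,577.73.
Excess = €12,577.73 − €10,888.67 = €1,689.06.

Extra cost ≈ €1,689.06 per year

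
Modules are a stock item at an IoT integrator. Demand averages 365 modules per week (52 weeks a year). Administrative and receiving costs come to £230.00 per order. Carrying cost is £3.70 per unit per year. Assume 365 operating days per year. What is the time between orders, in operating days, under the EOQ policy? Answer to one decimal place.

T ≈ 29.5 days

Annual demand D = 365 × 52 = 18,980.
EOQ = √(2DS/H) = √(2 × 18,980 × 230 / 3.7) ≈ 1536.12.
Cycle time = Q*/D × 365 = 1536.12 / 18,980 × 365 ≈ 29.541 days.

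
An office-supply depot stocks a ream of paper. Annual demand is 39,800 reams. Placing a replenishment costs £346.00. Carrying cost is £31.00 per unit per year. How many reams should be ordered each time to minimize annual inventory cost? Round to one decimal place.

EOQ = √(2DS / H) = √(2 × 39,800 × 346 / 31).
= √(27,541,600 / 31) = √888,438.7097 ≈ 942.570.

Q* ≈ 942.6 reams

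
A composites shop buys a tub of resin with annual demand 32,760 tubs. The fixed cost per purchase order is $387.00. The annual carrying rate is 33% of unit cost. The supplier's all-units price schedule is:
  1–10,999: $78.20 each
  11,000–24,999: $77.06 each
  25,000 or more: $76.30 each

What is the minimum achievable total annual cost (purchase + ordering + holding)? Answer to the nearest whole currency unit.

Holding cost per unit per year at price C is H = 0.33·C.
Candidates are each tier's EOQ (if it falls in that tier) and each price-break quantity.
EOQ at $78.20 = 991.2 (feasible in tier 1): TC = 32,760×$78.20 + (32,760/991.2)×387 + (991.2/2)×0.33×$78.20 = $2,587,412.13.
EOQ at $77.06 = 998.6 < 11000, so use break Q=11000: TC = 32,760×$77.06 + (32,760/11000.0)×387 + (11000.0/2)×0.33×$77.06 = $2,665,502.06.
EOQ at $76.30 = 1003.5 < 25000, so use break Q=25000: TC = 32,760×$76.30 + (32,760/25000.0)×387 + (25000.0/2)×0.33×$76.30 = $2,814,832.62.
Lowest total cost among the candidates is at Q = 991.2.

TC* ≈ $2,587,412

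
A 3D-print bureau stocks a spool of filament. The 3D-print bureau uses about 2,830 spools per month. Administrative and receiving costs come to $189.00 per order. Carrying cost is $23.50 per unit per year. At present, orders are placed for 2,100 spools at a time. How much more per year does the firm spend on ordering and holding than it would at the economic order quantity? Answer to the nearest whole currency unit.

Annual demand D = 2,830 × 12 = 33,960.
EOQ = √(2DS/H) = √(2 × 33,960 × 189 / 23.5) ≈ 739.09.
Cost at Q* = (D/Q*)S + (Q*/2)H = √(2DSH) ≈ $17,368.55.
Cost at Q = 2,100: (33,960/2,100)×189 + (2,100/2)×23.5 = $3,056.40 + $24,675.00 = $27,731.40.
Excess = $27,731.40 − $17,368.55 = $10,362.85.

Extra cost ≈ $10,363 per year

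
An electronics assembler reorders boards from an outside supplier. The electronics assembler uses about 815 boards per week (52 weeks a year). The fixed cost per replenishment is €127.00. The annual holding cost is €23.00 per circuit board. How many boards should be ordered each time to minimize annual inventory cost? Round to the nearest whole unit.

Annual demand D = 815 × 52 = 42,380.
EOQ = √(2DS / H) = √(2 × 42,380 × 127 / 23).
= √(10,764,520 / 23) = √468,022.6087 ≈ 684.122.

Q* ≈ 684 boards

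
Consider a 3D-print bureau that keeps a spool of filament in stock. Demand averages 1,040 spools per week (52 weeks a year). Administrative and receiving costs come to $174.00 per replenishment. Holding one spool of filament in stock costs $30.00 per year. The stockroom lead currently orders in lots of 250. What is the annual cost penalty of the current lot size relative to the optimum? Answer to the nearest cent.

Annual demand D = 1,040 × 52 = 54,080.
EOQ = √(2DS/H) = √(2 × 54,080 × 174 / 30) ≈ 792.04.
Cost at Q* = (D/Q*)S + (Q*/2)H = √(2DSH) ≈ $23,761.21.
Cost at Q = 250: (54,080/250)×174 + (250/2)×30 = $37,639.68 + $3,750.00 = $41,389.68.
Excess = $41,389.68 − $23,761.21 = $17,628.47.

Extra cost ≈ $17,628.47 per year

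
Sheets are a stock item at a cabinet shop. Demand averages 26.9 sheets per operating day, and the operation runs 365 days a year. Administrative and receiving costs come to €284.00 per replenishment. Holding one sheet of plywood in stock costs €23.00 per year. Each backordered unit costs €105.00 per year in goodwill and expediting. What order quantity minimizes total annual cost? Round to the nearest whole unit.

Q* ≈ 544 sheets

Annual demand D = 26.9 × 365 = 9,818.5.
With planned backorders, Q* = √(2DS/H) · √((H+B)/B).
√(2DS/H) = √(2 × 9,818.5 × 284 / 23) = 492.417.
√((H+B)/B) = √((23+105)/105) = 1.1041.
Q* ≈ 543.680.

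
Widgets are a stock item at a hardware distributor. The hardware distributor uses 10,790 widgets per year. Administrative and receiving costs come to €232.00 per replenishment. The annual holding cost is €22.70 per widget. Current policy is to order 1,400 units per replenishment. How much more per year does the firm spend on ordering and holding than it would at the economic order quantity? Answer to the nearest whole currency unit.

EOQ = √(2DS/H) = √(2 × 10,790 × 232 / 22.7) ≈ 469.63.
Cost at Q* = (D/Q*)S + (Q*/2)H = √(2DSH) ≈ €10,660.62.
Cost at Q = 1,400: (10,790/1,400)×232 + (1,400/2)×22.7 = €1,788.06 + €15,890.00 = €17,678.06.
Excess = €17,678.06 − €10,660.62 = €7,017.43.

Extra cost ≈ €7,017 per year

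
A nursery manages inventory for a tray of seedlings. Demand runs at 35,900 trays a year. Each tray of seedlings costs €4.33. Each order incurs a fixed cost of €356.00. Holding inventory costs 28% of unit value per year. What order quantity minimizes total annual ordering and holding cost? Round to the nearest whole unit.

Q* ≈ 4,592 trays

Holding cost H = 0.28 × €4.33 = €1.2124 per unit per year.
EOQ = √(2DS / H) = √(2 × 35,900 × 356 / 1.2124).
= √(25,560,800 / 1.2124) = √21,082,810.9535 ≈ 4591.602.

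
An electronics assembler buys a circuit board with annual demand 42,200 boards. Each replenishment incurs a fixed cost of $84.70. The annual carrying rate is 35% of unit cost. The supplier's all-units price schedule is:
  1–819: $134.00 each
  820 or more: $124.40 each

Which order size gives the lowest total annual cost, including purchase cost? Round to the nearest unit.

Holding cost per unit per year at price C is H = 0.35·C.
For each price level, check whether its EOQ is feasible; otherwise the best quantity at that price is the breakpoint.
EOQ at $134.00 = 390.4 (feasible in tier 1): TC = 42,200×$134.00 + (42,200/390.4)×84.7 + (390.4/2)×0.35×$134.00 = $5,673,110.46.
EOQ at $124.40 = 405.2 < 820, so use break Q=820: TC = 42,200×$124.40 + (42,200/820.0)×84.7 + (820.0/2)×0.35×$124.40 = $5,271,890.35.
Lowest total cost is $5,271,890.35 at Q = 820.0.

Q* ≈ 820 boards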